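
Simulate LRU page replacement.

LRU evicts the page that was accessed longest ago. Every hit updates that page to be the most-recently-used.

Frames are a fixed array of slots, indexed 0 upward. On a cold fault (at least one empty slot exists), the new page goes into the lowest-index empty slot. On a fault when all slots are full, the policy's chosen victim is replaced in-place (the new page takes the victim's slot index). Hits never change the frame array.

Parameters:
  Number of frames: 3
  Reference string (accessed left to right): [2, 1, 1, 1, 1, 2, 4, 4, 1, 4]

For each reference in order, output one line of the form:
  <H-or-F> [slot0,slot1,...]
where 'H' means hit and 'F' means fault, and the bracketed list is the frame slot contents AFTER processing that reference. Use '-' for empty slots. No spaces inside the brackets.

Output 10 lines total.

F [2,-,-]
F [2,1,-]
H [2,1,-]
H [2,1,-]
H [2,1,-]
H [2,1,-]
F [2,1,4]
H [2,1,4]
H [2,1,4]
H [2,1,4]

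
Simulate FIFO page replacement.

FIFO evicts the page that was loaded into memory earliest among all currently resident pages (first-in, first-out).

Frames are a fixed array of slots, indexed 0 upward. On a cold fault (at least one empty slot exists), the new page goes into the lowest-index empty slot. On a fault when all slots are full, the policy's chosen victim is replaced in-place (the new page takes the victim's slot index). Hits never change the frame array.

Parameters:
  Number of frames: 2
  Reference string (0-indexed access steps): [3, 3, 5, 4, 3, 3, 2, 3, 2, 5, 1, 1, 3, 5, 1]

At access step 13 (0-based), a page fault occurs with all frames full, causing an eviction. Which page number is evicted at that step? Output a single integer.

Answer: 1

Derivation:
Step 0: ref 3 -> FAULT, frames=[3,-]
Step 1: ref 3 -> HIT, frames=[3,-]
Step 2: ref 5 -> FAULT, frames=[3,5]
Step 3: ref 4 -> FAULT, evict 3, frames=[4,5]
Step 4: ref 3 -> FAULT, evict 5, frames=[4,3]
Step 5: ref 3 -> HIT, frames=[4,3]
Step 6: ref 2 -> FAULT, evict 4, frames=[2,3]
Step 7: ref 3 -> HIT, frames=[2,3]
Step 8: ref 2 -> HIT, frames=[2,3]
Step 9: ref 5 -> FAULT, evict 3, frames=[2,5]
Step 10: ref 1 -> FAULT, evict 2, frames=[1,5]
Step 11: ref 1 -> HIT, frames=[1,5]
Step 12: ref 3 -> FAULT, evict 5, frames=[1,3]
Step 13: ref 5 -> FAULT, evict 1, frames=[5,3]
At step 13: evicted page 1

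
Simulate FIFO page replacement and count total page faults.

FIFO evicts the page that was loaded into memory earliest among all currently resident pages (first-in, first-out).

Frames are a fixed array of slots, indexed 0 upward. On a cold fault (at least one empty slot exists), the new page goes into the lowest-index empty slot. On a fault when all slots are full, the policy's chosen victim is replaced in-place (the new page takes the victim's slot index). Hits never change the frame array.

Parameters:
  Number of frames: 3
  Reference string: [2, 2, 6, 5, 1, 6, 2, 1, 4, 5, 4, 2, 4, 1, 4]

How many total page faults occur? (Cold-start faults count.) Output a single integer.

Step 0: ref 2 → FAULT, frames=[2,-,-]
Step 1: ref 2 → HIT, frames=[2,-,-]
Step 2: ref 6 → FAULT, frames=[2,6,-]
Step 3: ref 5 → FAULT, frames=[2,6,5]
Step 4: ref 1 → FAULT (evict 2), frames=[1,6,5]
Step 5: ref 6 → HIT, frames=[1,6,5]
Step 6: ref 2 → FAULT (evict 6), frames=[1,2,5]
Step 7: ref 1 → HIT, frames=[1,2,5]
Step 8: ref 4 → FAULT (evict 5), frames=[1,2,4]
Step 9: ref 5 → FAULT (evict 1), frames=[5,2,4]
Step 10: ref 4 → HIT, frames=[5,2,4]
Step 11: ref 2 → HIT, frames=[5,2,4]
Step 12: ref 4 → HIT, frames=[5,2,4]
Step 13: ref 1 → FAULT (evict 2), frames=[5,1,4]
Step 14: ref 4 → HIT, frames=[5,1,4]
Total faults: 8

Answer: 8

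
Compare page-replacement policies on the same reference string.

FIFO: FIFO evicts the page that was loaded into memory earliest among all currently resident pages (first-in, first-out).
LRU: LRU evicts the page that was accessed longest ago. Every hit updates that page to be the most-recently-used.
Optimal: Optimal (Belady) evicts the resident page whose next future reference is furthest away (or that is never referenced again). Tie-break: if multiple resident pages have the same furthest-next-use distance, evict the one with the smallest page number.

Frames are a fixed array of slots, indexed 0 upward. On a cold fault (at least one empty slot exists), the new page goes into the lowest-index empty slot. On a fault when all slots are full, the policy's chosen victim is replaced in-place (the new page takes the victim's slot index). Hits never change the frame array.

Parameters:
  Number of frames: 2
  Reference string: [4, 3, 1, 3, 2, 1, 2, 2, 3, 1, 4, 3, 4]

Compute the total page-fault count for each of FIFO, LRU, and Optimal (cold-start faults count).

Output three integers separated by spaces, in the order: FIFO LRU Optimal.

--- FIFO ---
  step 0: ref 4 -> FAULT, frames=[4,-] (faults so far: 1)
  step 1: ref 3 -> FAULT, frames=[4,3] (faults so far: 2)
  step 2: ref 1 -> FAULT, evict 4, frames=[1,3] (faults so far: 3)
  step 3: ref 3 -> HIT, frames=[1,3] (faults so far: 3)
  step 4: ref 2 -> FAULT, evict 3, frames=[1,2] (faults so far: 4)
  step 5: ref 1 -> HIT, frames=[1,2] (faults so far: 4)
  step 6: ref 2 -> HIT, frames=[1,2] (faults so far: 4)
  step 7: ref 2 -> HIT, frames=[1,2] (faults so far: 4)
  step 8: ref 3 -> FAULT, evict 1, frames=[3,2] (faults so far: 5)
  step 9: ref 1 -> FAULT, evict 2, frames=[3,1] (faults so far: 6)
  step 10: ref 4 -> FAULT, evict 3, frames=[4,1] (faults so far: 7)
  step 11: ref 3 -> FAULT, evict 1, frames=[4,3] (faults so far: 8)
  step 12: ref 4 -> HIT, frames=[4,3] (faults so far: 8)
  FIFO total faults: 8
--- LRU ---
  step 0: ref 4 -> FAULT, frames=[4,-] (faults so far: 1)
  step 1: ref 3 -> FAULT, frames=[4,3] (faults so far: 2)
  step 2: ref 1 -> FAULT, evict 4, frames=[1,3] (faults so far: 3)
  step 3: ref 3 -> HIT, frames=[1,3] (faults so far: 3)
  step 4: ref 2 -> FAULT, evict 1, frames=[2,3] (faults so far: 4)
  step 5: ref 1 -> FAULT, evict 3, frames=[2,1] (faults so far: 5)
  step 6: ref 2 -> HIT, frames=[2,1] (faults so far: 5)
  step 7: ref 2 -> HIT, frames=[2,1] (faults so far: 5)
  step 8: ref 3 -> FAULT, evict 1, frames=[2,3] (faults so far: 6)
  step 9: ref 1 -> FAULT, evict 2, frames=[1,3] (faults so far: 7)
  step 10: ref 4 -> FAULT, evict 3, frames=[1,4] (faults so far: 8)
  step 11: ref 3 -> FAULT, evict 1, frames=[3,4] (faults so far: 9)
  step 12: ref 4 -> HIT, frames=[3,4] (faults so far: 9)
  LRU total faults: 9
--- Optimal ---
  step 0: ref 4 -> FAULT, frames=[4,-] (faults so far: 1)
  step 1: ref 3 -> FAULT, frames=[4,3] (faults so far: 2)
  step 2: ref 1 -> FAULT, evict 4, frames=[1,3] (faults so far: 3)
  step 3: ref 3 -> HIT, frames=[1,3] (faults so far: 3)
  step 4: ref 2 -> FAULT, evict 3, frames=[1,2] (faults so far: 4)
  step 5: ref 1 -> HIT, frames=[1,2] (faults so far: 4)
  step 6: ref 2 -> HIT, frames=[1,2] (faults so far: 4)
  step 7: ref 2 -> HIT, frames=[1,2] (faults so far: 4)
  step 8: ref 3 -> FAULT, evict 2, frames=[1,3] (faults so far: 5)
  step 9: ref 1 -> HIT, frames=[1,3] (faults so far: 5)
  step 10: ref 4 -> FAULT, evict 1, frames=[4,3] (faults so far: 6)
  step 11: ref 3 -> HIT, frames=[4,3] (faults so far: 6)
  step 12: ref 4 -> HIT, frames=[4,3] (faults so far: 6)
  Optimal total faults: 6

Answer: 8 9 6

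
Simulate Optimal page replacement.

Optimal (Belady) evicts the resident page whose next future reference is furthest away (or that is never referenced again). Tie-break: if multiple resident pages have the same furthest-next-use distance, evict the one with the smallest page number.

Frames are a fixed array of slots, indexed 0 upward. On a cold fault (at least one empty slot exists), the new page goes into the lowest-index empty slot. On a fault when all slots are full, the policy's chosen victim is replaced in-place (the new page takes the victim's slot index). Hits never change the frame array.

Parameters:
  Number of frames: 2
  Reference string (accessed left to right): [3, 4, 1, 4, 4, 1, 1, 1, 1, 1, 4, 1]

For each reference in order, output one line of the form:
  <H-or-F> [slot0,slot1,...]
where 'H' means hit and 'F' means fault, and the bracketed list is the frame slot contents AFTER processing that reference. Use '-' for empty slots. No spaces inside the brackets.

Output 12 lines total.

F [3,-]
F [3,4]
F [1,4]
H [1,4]
H [1,4]
H [1,4]
H [1,4]
H [1,4]
H [1,4]
H [1,4]
H [1,4]
H [1,4]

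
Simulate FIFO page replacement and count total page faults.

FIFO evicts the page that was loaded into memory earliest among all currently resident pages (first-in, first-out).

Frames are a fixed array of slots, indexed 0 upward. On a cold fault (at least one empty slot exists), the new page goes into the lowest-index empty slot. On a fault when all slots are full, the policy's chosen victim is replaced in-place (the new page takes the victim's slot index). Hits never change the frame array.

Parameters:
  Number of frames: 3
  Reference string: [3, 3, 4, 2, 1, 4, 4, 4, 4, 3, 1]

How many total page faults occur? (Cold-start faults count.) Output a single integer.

Answer: 5

Derivation:
Step 0: ref 3 → FAULT, frames=[3,-,-]
Step 1: ref 3 → HIT, frames=[3,-,-]
Step 2: ref 4 → FAULT, frames=[3,4,-]
Step 3: ref 2 → FAULT, frames=[3,4,2]
Step 4: ref 1 → FAULT (evict 3), frames=[1,4,2]
Step 5: ref 4 → HIT, frames=[1,4,2]
Step 6: ref 4 → HIT, frames=[1,4,2]
Step 7: ref 4 → HIT, frames=[1,4,2]
Step 8: ref 4 → HIT, frames=[1,4,2]
Step 9: ref 3 → FAULT (evict 4), frames=[1,3,2]
Step 10: ref 1 → HIT, frames=[1,3,2]
Total faults: 5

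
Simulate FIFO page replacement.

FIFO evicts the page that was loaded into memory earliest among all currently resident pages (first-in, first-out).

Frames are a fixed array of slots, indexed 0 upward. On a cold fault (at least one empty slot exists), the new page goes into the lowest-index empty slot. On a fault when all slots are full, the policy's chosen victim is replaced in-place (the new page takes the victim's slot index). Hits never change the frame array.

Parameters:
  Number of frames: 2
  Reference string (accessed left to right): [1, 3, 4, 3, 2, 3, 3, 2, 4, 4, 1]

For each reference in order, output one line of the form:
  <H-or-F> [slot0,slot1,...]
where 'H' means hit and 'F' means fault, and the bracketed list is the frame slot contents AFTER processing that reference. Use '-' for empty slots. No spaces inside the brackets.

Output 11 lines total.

F [1,-]
F [1,3]
F [4,3]
H [4,3]
F [4,2]
F [3,2]
H [3,2]
H [3,2]
F [3,4]
H [3,4]
F [1,4]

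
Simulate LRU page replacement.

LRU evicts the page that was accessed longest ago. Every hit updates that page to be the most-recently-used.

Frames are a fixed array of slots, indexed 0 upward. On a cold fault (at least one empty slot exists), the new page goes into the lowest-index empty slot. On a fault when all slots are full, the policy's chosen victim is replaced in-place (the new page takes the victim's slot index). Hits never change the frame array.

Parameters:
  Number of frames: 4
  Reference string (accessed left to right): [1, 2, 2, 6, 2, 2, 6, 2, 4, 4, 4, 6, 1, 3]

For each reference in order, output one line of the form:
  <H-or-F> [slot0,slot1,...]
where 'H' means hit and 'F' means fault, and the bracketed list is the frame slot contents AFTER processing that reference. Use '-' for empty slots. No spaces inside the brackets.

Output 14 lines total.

F [1,-,-,-]
F [1,2,-,-]
H [1,2,-,-]
F [1,2,6,-]
H [1,2,6,-]
H [1,2,6,-]
H [1,2,6,-]
H [1,2,6,-]
F [1,2,6,4]
H [1,2,6,4]
H [1,2,6,4]
H [1,2,6,4]
H [1,2,6,4]
F [1,3,6,4]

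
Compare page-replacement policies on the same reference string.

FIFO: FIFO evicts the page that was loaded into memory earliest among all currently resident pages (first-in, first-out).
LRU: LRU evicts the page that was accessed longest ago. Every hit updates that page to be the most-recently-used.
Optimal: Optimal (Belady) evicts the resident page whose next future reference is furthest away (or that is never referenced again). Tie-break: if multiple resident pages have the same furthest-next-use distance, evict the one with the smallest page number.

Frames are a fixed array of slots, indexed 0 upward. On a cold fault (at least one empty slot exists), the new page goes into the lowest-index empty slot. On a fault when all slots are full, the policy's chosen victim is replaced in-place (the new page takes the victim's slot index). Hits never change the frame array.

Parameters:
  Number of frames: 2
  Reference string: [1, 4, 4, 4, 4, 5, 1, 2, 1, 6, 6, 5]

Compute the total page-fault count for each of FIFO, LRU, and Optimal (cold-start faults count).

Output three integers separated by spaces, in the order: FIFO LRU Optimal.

Answer: 7 7 6

Derivation:
--- FIFO ---
  step 0: ref 1 -> FAULT, frames=[1,-] (faults so far: 1)
  step 1: ref 4 -> FAULT, frames=[1,4] (faults so far: 2)
  step 2: ref 4 -> HIT, frames=[1,4] (faults so far: 2)
  step 3: ref 4 -> HIT, frames=[1,4] (faults so far: 2)
  step 4: ref 4 -> HIT, frames=[1,4] (faults so far: 2)
  step 5: ref 5 -> FAULT, evict 1, frames=[5,4] (faults so far: 3)
  step 6: ref 1 -> FAULT, evict 4, frames=[5,1] (faults so far: 4)
  step 7: ref 2 -> FAULT, evict 5, frames=[2,1] (faults so far: 5)
  step 8: ref 1 -> HIT, frames=[2,1] (faults so far: 5)
  step 9: ref 6 -> FAULT, evict 1, frames=[2,6] (faults so far: 6)
  step 10: ref 6 -> HIT, frames=[2,6] (faults so far: 6)
  step 11: ref 5 -> FAULT, evict 2, frames=[5,6] (faults so far: 7)
  FIFO total faults: 7
--- LRU ---
  step 0: ref 1 -> FAULT, frames=[1,-] (faults so far: 1)
  step 1: ref 4 -> FAULT, frames=[1,4] (faults so far: 2)
  step 2: ref 4 -> HIT, frames=[1,4] (faults so far: 2)
  step 3: ref 4 -> HIT, frames=[1,4] (faults so far: 2)
  step 4: ref 4 -> HIT, frames=[1,4] (faults so far: 2)
  step 5: ref 5 -> FAULT, evict 1, frames=[5,4] (faults so far: 3)
  step 6: ref 1 -> FAULT, evict 4, frames=[5,1] (faults so far: 4)
  step 7: ref 2 -> FAULT, evict 5, frames=[2,1] (faults so far: 5)
  step 8: ref 1 -> HIT, frames=[2,1] (faults so far: 5)
  step 9: ref 6 -> FAULT, evict 2, frames=[6,1] (faults so far: 6)
  step 10: ref 6 -> HIT, frames=[6,1] (faults so far: 6)
  step 11: ref 5 -> FAULT, evict 1, frames=[6,5] (faults so far: 7)
  LRU total faults: 7
--- Optimal ---
  step 0: ref 1 -> FAULT, frames=[1,-] (faults so far: 1)
  step 1: ref 4 -> FAULT, frames=[1,4] (faults so far: 2)
  step 2: ref 4 -> HIT, frames=[1,4] (faults so far: 2)
  step 3: ref 4 -> HIT, frames=[1,4] (faults so far: 2)
  step 4: ref 4 -> HIT, frames=[1,4] (faults so far: 2)
  step 5: ref 5 -> FAULT, evict 4, frames=[1,5] (faults so far: 3)
  step 6: ref 1 -> HIT, frames=[1,5] (faults so far: 3)
  step 7: ref 2 -> FAULT, evict 5, frames=[1,2] (faults so far: 4)
  step 8: ref 1 -> HIT, frames=[1,2] (faults so far: 4)
  step 9: ref 6 -> FAULT, evict 1, frames=[6,2] (faults so far: 5)
  step 10: ref 6 -> HIT, frames=[6,2] (faults so far: 5)
  step 11: ref 5 -> FAULT, evict 2, frames=[6,5] (faults so far: 6)
  Optimal total faults: 6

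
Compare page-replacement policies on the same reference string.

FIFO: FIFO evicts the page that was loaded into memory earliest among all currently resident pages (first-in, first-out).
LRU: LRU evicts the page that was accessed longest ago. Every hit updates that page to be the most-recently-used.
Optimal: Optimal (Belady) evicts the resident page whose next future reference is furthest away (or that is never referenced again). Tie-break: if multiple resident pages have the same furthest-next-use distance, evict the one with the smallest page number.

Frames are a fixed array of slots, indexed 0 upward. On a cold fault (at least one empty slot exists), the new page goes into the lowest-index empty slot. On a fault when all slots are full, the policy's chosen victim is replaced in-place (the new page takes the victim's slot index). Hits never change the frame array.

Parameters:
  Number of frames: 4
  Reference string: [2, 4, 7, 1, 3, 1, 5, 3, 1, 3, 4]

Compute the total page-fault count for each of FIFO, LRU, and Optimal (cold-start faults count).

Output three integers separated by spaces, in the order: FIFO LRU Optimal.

Answer: 7 7 6

Derivation:
--- FIFO ---
  step 0: ref 2 -> FAULT, frames=[2,-,-,-] (faults so far: 1)
  step 1: ref 4 -> FAULT, frames=[2,4,-,-] (faults so far: 2)
  step 2: ref 7 -> FAULT, frames=[2,4,7,-] (faults so far: 3)
  step 3: ref 1 -> FAULT, frames=[2,4,7,1] (faults so far: 4)
  step 4: ref 3 -> FAULT, evict 2, frames=[3,4,7,1] (faults so far: 5)
  step 5: ref 1 -> HIT, frames=[3,4,7,1] (faults so far: 5)
  step 6: ref 5 -> FAULT, evict 4, frames=[3,5,7,1] (faults so far: 6)
  step 7: ref 3 -> HIT, frames=[3,5,7,1] (faults so far: 6)
  step 8: ref 1 -> HIT, frames=[3,5,7,1] (faults so far: 6)
  step 9: ref 3 -> HIT, frames=[3,5,7,1] (faults so far: 6)
  step 10: ref 4 -> FAULT, evict 7, frames=[3,5,4,1] (faults so far: 7)
  FIFO total faults: 7
--- LRU ---
  step 0: ref 2 -> FAULT, frames=[2,-,-,-] (faults so far: 1)
  step 1: ref 4 -> FAULT, frames=[2,4,-,-] (faults so far: 2)
  step 2: ref 7 -> FAULT, frames=[2,4,7,-] (faults so far: 3)
  step 3: ref 1 -> FAULT, frames=[2,4,7,1] (faults so far: 4)
  step 4: ref 3 -> FAULT, evict 2, frames=[3,4,7,1] (faults so far: 5)
  step 5: ref 1 -> HIT, frames=[3,4,7,1] (faults so far: 5)
  step 6: ref 5 -> FAULT, evict 4, frames=[3,5,7,1] (faults so far: 6)
  step 7: ref 3 -> HIT, frames=[3,5,7,1] (faults so far: 6)
  step 8: ref 1 -> HIT, frames=[3,5,7,1] (faults so far: 6)
  step 9: ref 3 -> HIT, frames=[3,5,7,1] (faults so far: 6)
  step 10: ref 4 -> FAULT, evict 7, frames=[3,5,4,1] (faults so far: 7)
  LRU total faults: 7
--- Optimal ---
  step 0: ref 2 -> FAULT, frames=[2,-,-,-] (faults so far: 1)
  step 1: ref 4 -> FAULT, frames=[2,4,-,-] (faults so far: 2)
  step 2: ref 7 -> FAULT, frames=[2,4,7,-] (faults so far: 3)
  step 3: ref 1 -> FAULT, frames=[2,4,7,1] (faults so far: 4)
  step 4: ref 3 -> FAULT, evict 2, frames=[3,4,7,1] (faults so far: 5)
  step 5: ref 1 -> HIT, frames=[3,4,7,1] (faults so far: 5)
  step 6: ref 5 -> FAULT, evict 7, frames=[3,4,5,1] (faults so far: 6)
  step 7: ref 3 -> HIT, frames=[3,4,5,1] (faults so far: 6)
  step 8: ref 1 -> HIT, frames=[3,4,5,1] (faults so far: 6)
  step 9: ref 3 -> HIT, frames=[3,4,5,1] (faults so far: 6)
  step 10: ref 4 -> HIT, frames=[3,4,5,1] (faults so far: 6)
  Optimal total faults: 6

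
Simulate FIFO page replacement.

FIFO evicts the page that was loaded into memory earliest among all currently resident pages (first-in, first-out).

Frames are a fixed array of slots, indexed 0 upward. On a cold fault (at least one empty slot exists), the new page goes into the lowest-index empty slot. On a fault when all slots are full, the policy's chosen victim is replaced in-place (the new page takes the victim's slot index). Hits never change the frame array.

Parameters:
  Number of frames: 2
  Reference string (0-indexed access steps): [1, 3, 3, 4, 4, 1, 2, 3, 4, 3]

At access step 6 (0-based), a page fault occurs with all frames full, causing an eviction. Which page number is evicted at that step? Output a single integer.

Step 0: ref 1 -> FAULT, frames=[1,-]
Step 1: ref 3 -> FAULT, frames=[1,3]
Step 2: ref 3 -> HIT, frames=[1,3]
Step 3: ref 4 -> FAULT, evict 1, frames=[4,3]
Step 4: ref 4 -> HIT, frames=[4,3]
Step 5: ref 1 -> FAULT, evict 3, frames=[4,1]
Step 6: ref 2 -> FAULT, evict 4, frames=[2,1]
At step 6: evicted page 4

Answer: 4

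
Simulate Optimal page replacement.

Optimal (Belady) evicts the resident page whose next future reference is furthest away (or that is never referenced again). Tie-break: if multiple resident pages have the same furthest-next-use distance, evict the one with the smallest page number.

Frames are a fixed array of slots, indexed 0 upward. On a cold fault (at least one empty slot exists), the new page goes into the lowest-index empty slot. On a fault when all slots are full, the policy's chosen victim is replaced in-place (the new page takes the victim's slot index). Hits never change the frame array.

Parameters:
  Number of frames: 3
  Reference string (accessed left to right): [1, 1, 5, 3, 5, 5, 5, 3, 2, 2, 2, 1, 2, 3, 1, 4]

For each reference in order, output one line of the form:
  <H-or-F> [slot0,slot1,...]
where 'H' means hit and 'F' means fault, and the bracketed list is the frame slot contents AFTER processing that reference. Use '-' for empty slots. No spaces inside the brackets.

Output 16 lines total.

F [1,-,-]
H [1,-,-]
F [1,5,-]
F [1,5,3]
H [1,5,3]
H [1,5,3]
H [1,5,3]
H [1,5,3]
F [1,2,3]
H [1,2,3]
H [1,2,3]
H [1,2,3]
H [1,2,3]
H [1,2,3]
H [1,2,3]
F [4,2,3]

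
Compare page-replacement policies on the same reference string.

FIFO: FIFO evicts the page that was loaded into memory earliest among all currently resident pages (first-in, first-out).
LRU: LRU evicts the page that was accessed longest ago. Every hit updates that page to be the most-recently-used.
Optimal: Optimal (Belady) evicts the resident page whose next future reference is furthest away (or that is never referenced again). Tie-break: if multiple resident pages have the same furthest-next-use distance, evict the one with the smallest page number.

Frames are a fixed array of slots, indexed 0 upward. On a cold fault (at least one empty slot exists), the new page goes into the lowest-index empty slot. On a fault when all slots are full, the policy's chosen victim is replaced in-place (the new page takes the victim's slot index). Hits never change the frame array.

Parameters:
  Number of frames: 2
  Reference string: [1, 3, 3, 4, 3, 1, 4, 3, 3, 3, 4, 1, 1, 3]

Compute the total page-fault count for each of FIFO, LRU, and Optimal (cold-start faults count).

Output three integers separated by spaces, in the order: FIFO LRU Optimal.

Answer: 8 8 6

Derivation:
--- FIFO ---
  step 0: ref 1 -> FAULT, frames=[1,-] (faults so far: 1)
  step 1: ref 3 -> FAULT, frames=[1,3] (faults so far: 2)
  step 2: ref 3 -> HIT, frames=[1,3] (faults so far: 2)
  step 3: ref 4 -> FAULT, evict 1, frames=[4,3] (faults so far: 3)
  step 4: ref 3 -> HIT, frames=[4,3] (faults so far: 3)
  step 5: ref 1 -> FAULT, evict 3, frames=[4,1] (faults so far: 4)
  step 6: ref 4 -> HIT, frames=[4,1] (faults so far: 4)
  step 7: ref 3 -> FAULT, evict 4, frames=[3,1] (faults so far: 5)
  step 8: ref 3 -> HIT, frames=[3,1] (faults so far: 5)
  step 9: ref 3 -> HIT, frames=[3,1] (faults so far: 5)
  step 10: ref 4 -> FAULT, evict 1, frames=[3,4] (faults so far: 6)
  step 11: ref 1 -> FAULT, evict 3, frames=[1,4] (faults so far: 7)
  step 12: ref 1 -> HIT, frames=[1,4] (faults so far: 7)
  step 13: ref 3 -> FAULT, evict 4, frames=[1,3] (faults so far: 8)
  FIFO total faults: 8
--- LRU ---
  step 0: ref 1 -> FAULT, frames=[1,-] (faults so far: 1)
  step 1: ref 3 -> FAULT, frames=[1,3] (faults so far: 2)
  step 2: ref 3 -> HIT, frames=[1,3] (faults so far: 2)
  step 3: ref 4 -> FAULT, evict 1, frames=[4,3] (faults so far: 3)
  step 4: ref 3 -> HIT, frames=[4,3] (faults so far: 3)
  step 5: ref 1 -> FAULT, evict 4, frames=[1,3] (faults so far: 4)
  step 6: ref 4 -> FAULT, evict 3, frames=[1,4] (faults so far: 5)
  step 7: ref 3 -> FAULT, evict 1, frames=[3,4] (faults so far: 6)
  step 8: ref 3 -> HIT, frames=[3,4] (faults so far: 6)
  step 9: ref 3 -> HIT, frames=[3,4] (faults so far: 6)
  step 10: ref 4 -> HIT, frames=[3,4] (faults so far: 6)
  step 11: ref 1 -> FAULT, evict 3, frames=[1,4] (faults so far: 7)
  step 12: ref 1 -> HIT, frames=[1,4] (faults so far: 7)
  step 13: ref 3 -> FAULT, evict 4, frames=[1,3] (faults so far: 8)
  LRU total faults: 8
--- Optimal ---
  step 0: ref 1 -> FAULT, frames=[1,-] (faults so far: 1)
  step 1: ref 3 -> FAULT, frames=[1,3] (faults so far: 2)
  step 2: ref 3 -> HIT, frames=[1,3] (faults so far: 2)
  step 3: ref 4 -> FAULT, evict 1, frames=[4,3] (faults so far: 3)
  step 4: ref 3 -> HIT, frames=[4,3] (faults so far: 3)
  step 5: ref 1 -> FAULT, evict 3, frames=[4,1] (faults so far: 4)
  step 6: ref 4 -> HIT, frames=[4,1] (faults so far: 4)
  step 7: ref 3 -> FAULT, evict 1, frames=[4,3] (faults so far: 5)
  step 8: ref 3 -> HIT, frames=[4,3] (faults so far: 5)
  step 9: ref 3 -> HIT, frames=[4,3] (faults so far: 5)
  step 10: ref 4 -> HIT, frames=[4,3] (faults so far: 5)
  step 11: ref 1 -> FAULT, evict 4, frames=[1,3] (faults so far: 6)
  step 12: ref 1 -> HIT, frames=[1,3] (faults so far: 6)
  step 13: ref 3 -> HIT, frames=[1,3] (faults so far: 6)
  Optimal total faults: 6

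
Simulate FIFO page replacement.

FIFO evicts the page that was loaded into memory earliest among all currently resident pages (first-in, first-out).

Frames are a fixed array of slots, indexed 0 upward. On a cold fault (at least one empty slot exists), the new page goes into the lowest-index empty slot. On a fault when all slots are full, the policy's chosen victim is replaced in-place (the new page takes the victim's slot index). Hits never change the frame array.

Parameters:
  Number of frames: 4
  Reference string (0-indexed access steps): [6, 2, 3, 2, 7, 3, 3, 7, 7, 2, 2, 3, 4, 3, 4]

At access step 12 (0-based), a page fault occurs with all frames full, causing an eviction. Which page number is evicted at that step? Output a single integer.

Answer: 6

Derivation:
Step 0: ref 6 -> FAULT, frames=[6,-,-,-]
Step 1: ref 2 -> FAULT, frames=[6,2,-,-]
Step 2: ref 3 -> FAULT, frames=[6,2,3,-]
Step 3: ref 2 -> HIT, frames=[6,2,3,-]
Step 4: ref 7 -> FAULT, frames=[6,2,3,7]
Step 5: ref 3 -> HIT, frames=[6,2,3,7]
Step 6: ref 3 -> HIT, frames=[6,2,3,7]
Step 7: ref 7 -> HIT, frames=[6,2,3,7]
Step 8: ref 7 -> HIT, frames=[6,2,3,7]
Step 9: ref 2 -> HIT, frames=[6,2,3,7]
Step 10: ref 2 -> HIT, frames=[6,2,3,7]
Step 11: ref 3 -> HIT, frames=[6,2,3,7]
Step 12: ref 4 -> FAULT, evict 6, frames=[4,2,3,7]
At step 12: evicted page 6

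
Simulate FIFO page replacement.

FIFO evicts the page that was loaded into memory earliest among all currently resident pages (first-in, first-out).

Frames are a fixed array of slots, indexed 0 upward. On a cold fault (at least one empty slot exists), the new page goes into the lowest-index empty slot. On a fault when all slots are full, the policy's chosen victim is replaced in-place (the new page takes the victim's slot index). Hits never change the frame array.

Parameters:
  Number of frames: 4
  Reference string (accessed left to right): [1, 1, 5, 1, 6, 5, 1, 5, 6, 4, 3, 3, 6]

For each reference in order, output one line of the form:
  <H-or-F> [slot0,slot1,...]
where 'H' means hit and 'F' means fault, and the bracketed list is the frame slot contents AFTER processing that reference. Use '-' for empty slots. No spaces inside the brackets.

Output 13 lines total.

F [1,-,-,-]
H [1,-,-,-]
F [1,5,-,-]
H [1,5,-,-]
F [1,5,6,-]
H [1,5,6,-]
H [1,5,6,-]
H [1,5,6,-]
H [1,5,6,-]
F [1,5,6,4]
F [3,5,6,4]
H [3,5,6,4]
H [3,5,6,4]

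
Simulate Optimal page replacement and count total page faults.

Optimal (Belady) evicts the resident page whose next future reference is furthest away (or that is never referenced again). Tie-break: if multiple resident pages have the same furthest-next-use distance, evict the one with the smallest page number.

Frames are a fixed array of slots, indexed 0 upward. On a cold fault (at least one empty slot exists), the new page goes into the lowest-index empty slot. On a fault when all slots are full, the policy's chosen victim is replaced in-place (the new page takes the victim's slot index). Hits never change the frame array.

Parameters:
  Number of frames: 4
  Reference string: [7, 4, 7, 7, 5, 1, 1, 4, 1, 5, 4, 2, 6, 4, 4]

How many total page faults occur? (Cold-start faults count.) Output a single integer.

Step 0: ref 7 → FAULT, frames=[7,-,-,-]
Step 1: ref 4 → FAULT, frames=[7,4,-,-]
Step 2: ref 7 → HIT, frames=[7,4,-,-]
Step 3: ref 7 → HIT, frames=[7,4,-,-]
Step 4: ref 5 → FAULT, frames=[7,4,5,-]
Step 5: ref 1 → FAULT, frames=[7,4,5,1]
Step 6: ref 1 → HIT, frames=[7,4,5,1]
Step 7: ref 4 → HIT, frames=[7,4,5,1]
Step 8: ref 1 → HIT, frames=[7,4,5,1]
Step 9: ref 5 → HIT, frames=[7,4,5,1]
Step 10: ref 4 → HIT, frames=[7,4,5,1]
Step 11: ref 2 → FAULT (evict 1), frames=[7,4,5,2]
Step 12: ref 6 → FAULT (evict 2), frames=[7,4,5,6]
Step 13: ref 4 → HIT, frames=[7,4,5,6]
Step 14: ref 4 → HIT, frames=[7,4,5,6]
Total faults: 6

Answer: 6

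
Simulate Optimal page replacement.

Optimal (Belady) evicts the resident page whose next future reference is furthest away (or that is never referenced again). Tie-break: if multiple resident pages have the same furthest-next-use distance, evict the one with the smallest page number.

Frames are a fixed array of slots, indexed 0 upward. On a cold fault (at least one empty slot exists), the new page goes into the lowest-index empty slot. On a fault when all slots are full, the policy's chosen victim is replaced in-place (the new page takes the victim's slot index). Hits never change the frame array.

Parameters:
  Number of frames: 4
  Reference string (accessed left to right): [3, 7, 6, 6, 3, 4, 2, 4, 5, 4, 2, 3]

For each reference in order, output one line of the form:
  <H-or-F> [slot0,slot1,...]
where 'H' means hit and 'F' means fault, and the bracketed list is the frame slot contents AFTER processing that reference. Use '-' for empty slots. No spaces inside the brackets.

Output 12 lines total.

F [3,-,-,-]
F [3,7,-,-]
F [3,7,6,-]
H [3,7,6,-]
H [3,7,6,-]
F [3,7,6,4]
F [3,7,2,4]
H [3,7,2,4]
F [3,5,2,4]
H [3,5,2,4]
H [3,5,2,4]
H [3,5,2,4]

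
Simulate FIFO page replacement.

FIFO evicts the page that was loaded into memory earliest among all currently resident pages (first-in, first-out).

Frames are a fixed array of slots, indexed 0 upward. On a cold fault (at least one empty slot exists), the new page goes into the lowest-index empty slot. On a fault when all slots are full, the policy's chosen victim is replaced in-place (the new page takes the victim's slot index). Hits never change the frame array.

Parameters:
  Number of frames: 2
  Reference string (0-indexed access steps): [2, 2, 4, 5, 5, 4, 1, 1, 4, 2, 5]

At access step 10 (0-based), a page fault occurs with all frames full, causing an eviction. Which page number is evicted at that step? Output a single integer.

Step 0: ref 2 -> FAULT, frames=[2,-]
Step 1: ref 2 -> HIT, frames=[2,-]
Step 2: ref 4 -> FAULT, frames=[2,4]
Step 3: ref 5 -> FAULT, evict 2, frames=[5,4]
Step 4: ref 5 -> HIT, frames=[5,4]
Step 5: ref 4 -> HIT, frames=[5,4]
Step 6: ref 1 -> FAULT, evict 4, frames=[5,1]
Step 7: ref 1 -> HIT, frames=[5,1]
Step 8: ref 4 -> FAULT, evict 5, frames=[4,1]
Step 9: ref 2 -> FAULT, evict 1, frames=[4,2]
Step 10: ref 5 -> FAULT, evict 4, frames=[5,2]
At step 10: evicted page 4

Answer: 4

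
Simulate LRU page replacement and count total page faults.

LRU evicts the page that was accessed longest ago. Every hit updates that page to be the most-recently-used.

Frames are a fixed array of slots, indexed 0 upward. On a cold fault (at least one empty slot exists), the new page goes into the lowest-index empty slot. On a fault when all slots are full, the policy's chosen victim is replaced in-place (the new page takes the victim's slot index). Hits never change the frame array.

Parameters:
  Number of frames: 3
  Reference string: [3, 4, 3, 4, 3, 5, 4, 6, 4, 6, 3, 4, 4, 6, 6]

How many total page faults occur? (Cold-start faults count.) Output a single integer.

Answer: 5

Derivation:
Step 0: ref 3 → FAULT, frames=[3,-,-]
Step 1: ref 4 → FAULT, frames=[3,4,-]
Step 2: ref 3 → HIT, frames=[3,4,-]
Step 3: ref 4 → HIT, frames=[3,4,-]
Step 4: ref 3 → HIT, frames=[3,4,-]
Step 5: ref 5 → FAULT, frames=[3,4,5]
Step 6: ref 4 → HIT, frames=[3,4,5]
Step 7: ref 6 → FAULT (evict 3), frames=[6,4,5]
Step 8: ref 4 → HIT, frames=[6,4,5]
Step 9: ref 6 → HIT, frames=[6,4,5]
Step 10: ref 3 → FAULT (evict 5), frames=[6,4,3]
Step 11: ref 4 → HIT, frames=[6,4,3]
Step 12: ref 4 → HIT, frames=[6,4,3]
Step 13: ref 6 → HIT, frames=[6,4,3]
Step 14: ref 6 → HIT, frames=[6,4,3]
Total faults: 5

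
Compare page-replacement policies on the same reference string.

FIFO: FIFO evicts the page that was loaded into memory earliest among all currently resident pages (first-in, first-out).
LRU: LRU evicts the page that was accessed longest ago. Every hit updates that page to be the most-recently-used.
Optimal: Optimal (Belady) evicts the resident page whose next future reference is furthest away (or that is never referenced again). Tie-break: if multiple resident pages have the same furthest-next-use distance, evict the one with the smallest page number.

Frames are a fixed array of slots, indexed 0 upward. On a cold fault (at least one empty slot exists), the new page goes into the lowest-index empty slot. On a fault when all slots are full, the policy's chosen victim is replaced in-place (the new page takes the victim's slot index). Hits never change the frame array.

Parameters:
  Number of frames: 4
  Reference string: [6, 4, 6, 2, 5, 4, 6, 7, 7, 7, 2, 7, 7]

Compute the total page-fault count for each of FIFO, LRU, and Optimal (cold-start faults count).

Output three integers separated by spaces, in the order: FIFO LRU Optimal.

--- FIFO ---
  step 0: ref 6 -> FAULT, frames=[6,-,-,-] (faults so far: 1)
  step 1: ref 4 -> FAULT, frames=[6,4,-,-] (faults so far: 2)
  step 2: ref 6 -> HIT, frames=[6,4,-,-] (faults so far: 2)
  step 3: ref 2 -> FAULT, frames=[6,4,2,-] (faults so far: 3)
  step 4: ref 5 -> FAULT, frames=[6,4,2,5] (faults so far: 4)
  step 5: ref 4 -> HIT, frames=[6,4,2,5] (faults so far: 4)
  step 6: ref 6 -> HIT, frames=[6,4,2,5] (faults so far: 4)
  step 7: ref 7 -> FAULT, evict 6, frames=[7,4,2,5] (faults so far: 5)
  step 8: ref 7 -> HIT, frames=[7,4,2,5] (faults so far: 5)
  step 9: ref 7 -> HIT, frames=[7,4,2,5] (faults so far: 5)
  step 10: ref 2 -> HIT, frames=[7,4,2,5] (faults so far: 5)
  step 11: ref 7 -> HIT, frames=[7,4,2,5] (faults so far: 5)
  step 12: ref 7 -> HIT, frames=[7,4,2,5] (faults so far: 5)
  FIFO total faults: 5
--- LRU ---
  step 0: ref 6 -> FAULT, frames=[6,-,-,-] (faults so far: 1)
  step 1: ref 4 -> FAULT, frames=[6,4,-,-] (faults so far: 2)
  step 2: ref 6 -> HIT, frames=[6,4,-,-] (faults so far: 2)
  step 3: ref 2 -> FAULT, frames=[6,4,2,-] (faults so far: 3)
  step 4: ref 5 -> FAULT, frames=[6,4,2,5] (faults so far: 4)
  step 5: ref 4 -> HIT, frames=[6,4,2,5] (faults so far: 4)
  step 6: ref 6 -> HIT, frames=[6,4,2,5] (faults so far: 4)
  step 7: ref 7 -> FAULT, evict 2, frames=[6,4,7,5] (faults so far: 5)
  step 8: ref 7 -> HIT, frames=[6,4,7,5] (faults so far: 5)
  step 9: ref 7 -> HIT, frames=[6,4,7,5] (faults so far: 5)
  step 10: ref 2 -> FAULT, evict 5, frames=[6,4,7,2] (faults so far: 6)
  step 11: ref 7 -> HIT, frames=[6,4,7,2] (faults so far: 6)
  step 12: ref 7 -> HIT, frames=[6,4,7,2] (faults so far: 6)
  LRU total faults: 6
--- Optimal ---
  step 0: ref 6 -> FAULT, frames=[6,-,-,-] (faults so far: 1)
  step 1: ref 4 -> FAULT, frames=[6,4,-,-] (faults so far: 2)
  step 2: ref 6 -> HIT, frames=[6,4,-,-] (faults so far: 2)
  step 3: ref 2 -> FAULT, frames=[6,4,2,-] (faults so far: 3)
  step 4: ref 5 -> FAULT, frames=[6,4,2,5] (faults so far: 4)
  step 5: ref 4 -> HIT, frames=[6,4,2,5] (faults so far: 4)
  step 6: ref 6 -> HIT, frames=[6,4,2,5] (faults so far: 4)
  step 7: ref 7 -> FAULT, evict 4, frames=[6,7,2,5] (faults so far: 5)
  step 8: ref 7 -> HIT, frames=[6,7,2,5] (faults so far: 5)
  step 9: ref 7 -> HIT, frames=[6,7,2,5] (faults so far: 5)
  step 10: ref 2 -> HIT, frames=[6,7,2,5] (faults so far: 5)
  step 11: ref 7 -> HIT, frames=[6,7,2,5] (faults so far: 5)
  step 12: ref 7 -> HIT, frames=[6,7,2,5] (faults so far: 5)
  Optimal total faults: 5

Answer: 5 6 5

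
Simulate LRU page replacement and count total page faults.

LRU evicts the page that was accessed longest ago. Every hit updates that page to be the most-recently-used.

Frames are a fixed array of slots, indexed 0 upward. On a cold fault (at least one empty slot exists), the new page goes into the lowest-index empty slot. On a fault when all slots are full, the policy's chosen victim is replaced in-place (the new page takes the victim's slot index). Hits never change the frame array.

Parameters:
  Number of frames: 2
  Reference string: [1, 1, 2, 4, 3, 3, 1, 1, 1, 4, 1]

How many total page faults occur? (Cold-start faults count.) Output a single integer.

Answer: 6

Derivation:
Step 0: ref 1 → FAULT, frames=[1,-]
Step 1: ref 1 → HIT, frames=[1,-]
Step 2: ref 2 → FAULT, frames=[1,2]
Step 3: ref 4 → FAULT (evict 1), frames=[4,2]
Step 4: ref 3 → FAULT (evict 2), frames=[4,3]
Step 5: ref 3 → HIT, frames=[4,3]
Step 6: ref 1 → FAULT (evict 4), frames=[1,3]
Step 7: ref 1 → HIT, frames=[1,3]
Step 8: ref 1 → HIT, frames=[1,3]
Step 9: ref 4 → FAULT (evict 3), frames=[1,4]
Step 10: ref 1 → HIT, frames=[1,4]
Total faults: 6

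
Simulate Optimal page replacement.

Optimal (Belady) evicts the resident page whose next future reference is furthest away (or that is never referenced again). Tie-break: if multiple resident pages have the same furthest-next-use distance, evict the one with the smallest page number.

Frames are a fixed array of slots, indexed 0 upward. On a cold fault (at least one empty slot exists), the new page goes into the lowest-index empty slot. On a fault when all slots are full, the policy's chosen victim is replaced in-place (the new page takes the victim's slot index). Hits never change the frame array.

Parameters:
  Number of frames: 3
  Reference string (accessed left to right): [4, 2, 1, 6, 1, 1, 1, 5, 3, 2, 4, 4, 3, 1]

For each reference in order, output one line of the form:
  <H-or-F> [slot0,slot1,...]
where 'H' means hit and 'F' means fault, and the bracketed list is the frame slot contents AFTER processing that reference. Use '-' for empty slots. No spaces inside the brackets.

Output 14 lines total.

F [4,-,-]
F [4,2,-]
F [4,2,1]
F [6,2,1]
H [6,2,1]
H [6,2,1]
H [6,2,1]
F [5,2,1]
F [3,2,1]
H [3,2,1]
F [3,4,1]
H [3,4,1]
H [3,4,1]
H [3,4,1]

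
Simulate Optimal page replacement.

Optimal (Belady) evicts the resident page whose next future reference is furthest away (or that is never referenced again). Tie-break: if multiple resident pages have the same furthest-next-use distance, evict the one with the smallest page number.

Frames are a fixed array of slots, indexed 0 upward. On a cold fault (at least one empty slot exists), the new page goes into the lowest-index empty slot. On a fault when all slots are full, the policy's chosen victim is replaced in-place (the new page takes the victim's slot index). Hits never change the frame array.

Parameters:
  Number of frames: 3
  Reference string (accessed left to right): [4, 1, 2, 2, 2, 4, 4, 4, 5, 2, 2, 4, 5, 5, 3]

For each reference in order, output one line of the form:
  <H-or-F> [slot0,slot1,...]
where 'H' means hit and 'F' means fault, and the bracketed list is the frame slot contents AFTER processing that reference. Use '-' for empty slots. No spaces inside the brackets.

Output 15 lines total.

F [4,-,-]
F [4,1,-]
F [4,1,2]
H [4,1,2]
H [4,1,2]
H [4,1,2]
H [4,1,2]
H [4,1,2]
F [4,5,2]
H [4,5,2]
H [4,5,2]
H [4,5,2]
H [4,5,2]
H [4,5,2]
F [4,5,3]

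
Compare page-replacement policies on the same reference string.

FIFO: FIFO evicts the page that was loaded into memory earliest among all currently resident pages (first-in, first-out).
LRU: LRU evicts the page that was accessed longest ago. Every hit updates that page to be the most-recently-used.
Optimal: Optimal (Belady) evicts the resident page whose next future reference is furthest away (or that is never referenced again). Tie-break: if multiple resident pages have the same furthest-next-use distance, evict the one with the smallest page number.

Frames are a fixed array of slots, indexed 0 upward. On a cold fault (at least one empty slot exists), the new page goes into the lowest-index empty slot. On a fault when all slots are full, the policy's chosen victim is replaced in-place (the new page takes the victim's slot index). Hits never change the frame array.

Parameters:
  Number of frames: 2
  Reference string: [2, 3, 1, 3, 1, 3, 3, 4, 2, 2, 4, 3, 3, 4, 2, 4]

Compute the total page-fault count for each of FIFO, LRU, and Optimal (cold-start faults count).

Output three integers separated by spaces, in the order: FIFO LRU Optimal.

--- FIFO ---
  step 0: ref 2 -> FAULT, frames=[2,-] (faults so far: 1)
  step 1: ref 3 -> FAULT, frames=[2,3] (faults so far: 2)
  step 2: ref 1 -> FAULT, evict 2, frames=[1,3] (faults so far: 3)
  step 3: ref 3 -> HIT, frames=[1,3] (faults so far: 3)
  step 4: ref 1 -> HIT, frames=[1,3] (faults so far: 3)
  step 5: ref 3 -> HIT, frames=[1,3] (faults so far: 3)
  step 6: ref 3 -> HIT, frames=[1,3] (faults so far: 3)
  step 7: ref 4 -> FAULT, evict 3, frames=[1,4] (faults so far: 4)
  step 8: ref 2 -> FAULT, evict 1, frames=[2,4] (faults so far: 5)
  step 9: ref 2 -> HIT, frames=[2,4] (faults so far: 5)
  step 10: ref 4 -> HIT, frames=[2,4] (faults so far: 5)
  step 11: ref 3 -> FAULT, evict 4, frames=[2,3] (faults so far: 6)
  step 12: ref 3 -> HIT, frames=[2,3] (faults so far: 6)
  step 13: ref 4 -> FAULT, evict 2, frames=[4,3] (faults so far: 7)
  step 14: ref 2 -> FAULT, evict 3, frames=[4,2] (faults so far: 8)
  step 15: ref 4 -> HIT, frames=[4,2] (faults so far: 8)
  FIFO total faults: 8
--- LRU ---
  step 0: ref 2 -> FAULT, frames=[2,-] (faults so far: 1)
  step 1: ref 3 -> FAULT, frames=[2,3] (faults so far: 2)
  step 2: ref 1 -> FAULT, evict 2, frames=[1,3] (faults so far: 3)
  step 3: ref 3 -> HIT, frames=[1,3] (faults so far: 3)
  step 4: ref 1 -> HIT, frames=[1,3] (faults so far: 3)
  step 5: ref 3 -> HIT, frames=[1,3] (faults so far: 3)
  step 6: ref 3 -> HIT, frames=[1,3] (faults so far: 3)
  step 7: ref 4 -> FAULT, evict 1, frames=[4,3] (faults so far: 4)
  step 8: ref 2 -> FAULT, evict 3, frames=[4,2] (faults so far: 5)
  step 9: ref 2 -> HIT, frames=[4,2] (faults so far: 5)
  step 10: ref 4 -> HIT, frames=[4,2] (faults so far: 5)
  step 11: ref 3 -> FAULT, evict 2, frames=[4,3] (faults so far: 6)
  step 12: ref 3 -> HIT, frames=[4,3] (faults so far: 6)
  step 13: ref 4 -> HIT, frames=[4,3] (faults so far: 6)
  step 14: ref 2 -> FAULT, evict 3, frames=[4,2] (faults so far: 7)
  step 15: ref 4 -> HIT, frames=[4,2] (faults so far: 7)
  LRU total faults: 7
--- Optimal ---
  step 0: ref 2 -> FAULT, frames=[2,-] (faults so far: 1)
  step 1: ref 3 -> FAULT, frames=[2,3] (faults so far: 2)
  step 2: ref 1 -> FAULT, evict 2, frames=[1,3] (faults so far: 3)
  step 3: ref 3 -> HIT, frames=[1,3] (faults so far: 3)
  step 4: ref 1 -> HIT, frames=[1,3] (faults so far: 3)
  step 5: ref 3 -> HIT, frames=[1,3] (faults so far: 3)
  step 6: ref 3 -> HIT, frames=[1,3] (faults so far: 3)
  step 7: ref 4 -> FAULT, evict 1, frames=[4,3] (faults so far: 4)
  step 8: ref 2 -> FAULT, evict 3, frames=[4,2] (faults so far: 5)
  step 9: ref 2 -> HIT, frames=[4,2] (faults so far: 5)
  step 10: ref 4 -> HIT, frames=[4,2] (faults so far: 5)
  step 11: ref 3 -> FAULT, evict 2, frames=[4,3] (faults so far: 6)
  step 12: ref 3 -> HIT, frames=[4,3] (faults so far: 6)
  step 13: ref 4 -> HIT, frames=[4,3] (faults so far: 6)
  step 14: ref 2 -> FAULT, evict 3, frames=[4,2] (faults so far: 7)
  step 15: ref 4 -> HIT, frames=[4,2] (faults so far: 7)
  Optimal total faults: 7

Answer: 8 7 7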